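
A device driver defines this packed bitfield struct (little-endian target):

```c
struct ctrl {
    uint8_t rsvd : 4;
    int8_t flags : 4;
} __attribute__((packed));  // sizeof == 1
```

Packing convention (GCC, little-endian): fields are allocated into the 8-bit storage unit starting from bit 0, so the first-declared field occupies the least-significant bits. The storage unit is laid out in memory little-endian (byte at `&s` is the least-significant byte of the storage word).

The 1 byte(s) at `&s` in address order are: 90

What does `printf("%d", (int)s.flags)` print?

-7

[0]=0x90 (little-endian) → word 0x90
rsvd:4 @ bit 0 → (0x90>>0)&0xf = 0x0
flags:4 @ bit 4 → (0x90>>4)&0xf = 0x9  ←
flags signed 4b, MSB=1: 9 - 16 = -7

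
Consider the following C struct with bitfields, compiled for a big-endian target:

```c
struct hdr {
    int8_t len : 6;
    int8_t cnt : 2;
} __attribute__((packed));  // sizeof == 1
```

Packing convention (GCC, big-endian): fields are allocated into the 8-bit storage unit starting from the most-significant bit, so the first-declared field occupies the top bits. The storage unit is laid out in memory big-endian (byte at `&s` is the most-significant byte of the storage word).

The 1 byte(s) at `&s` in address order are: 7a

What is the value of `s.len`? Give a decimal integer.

30

[0]=0x7a (big-endian) → word 0x7a
len [2+:6] = (word>>2) & 0x3f = 30  ←
cnt [0+:2] = (word>>0) & 0x3 = 2
len signed 6b, MSB=0: value = 30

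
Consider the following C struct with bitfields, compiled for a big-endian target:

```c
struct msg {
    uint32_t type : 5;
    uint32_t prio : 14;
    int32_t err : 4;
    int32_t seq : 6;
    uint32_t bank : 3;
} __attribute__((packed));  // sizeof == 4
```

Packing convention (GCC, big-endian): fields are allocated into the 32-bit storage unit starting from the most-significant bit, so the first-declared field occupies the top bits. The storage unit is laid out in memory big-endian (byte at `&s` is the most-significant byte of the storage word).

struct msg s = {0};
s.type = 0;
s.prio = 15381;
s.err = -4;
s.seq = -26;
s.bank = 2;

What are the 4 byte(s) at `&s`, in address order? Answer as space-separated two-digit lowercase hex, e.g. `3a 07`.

[27+:5] type=0 & 0x1f = 0x0; word=0x00000000
[13+:14] prio=15381 & 0x3fff = 0x3c15; word=0x0782a000
[9+:4] err=-4 & 0xf = 0xc; word=0x0782b800
[3+:6] seq=-26 & 0x3f = 0x26; word=0x0782b930
[0+:3] bank=2 & 0x7 = 0x2; word=0x0782b932
word = 0x0782b932 → big-endian bytes:
  [0]=0x07  [1]=0x82  [2]=0xb9  [3]=0x32

07 82 b9 32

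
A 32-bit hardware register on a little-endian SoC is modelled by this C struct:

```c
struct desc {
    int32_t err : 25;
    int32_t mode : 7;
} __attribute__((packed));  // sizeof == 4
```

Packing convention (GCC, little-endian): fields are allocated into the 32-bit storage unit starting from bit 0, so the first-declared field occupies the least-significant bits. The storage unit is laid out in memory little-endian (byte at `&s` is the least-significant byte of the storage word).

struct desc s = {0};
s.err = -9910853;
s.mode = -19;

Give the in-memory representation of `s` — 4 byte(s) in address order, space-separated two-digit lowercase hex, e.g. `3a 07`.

err:25 = -9910853 → 0x168c5bb << 0 → word 0x0168c5bb
mode:7 = -19 → 0x6d << 25 → word 0xdb68c5bb
word = 0xdb68c5bb → little-endian bytes:
  [0]=0xbb  [1]=0xc5  [2]=0x68  [3]=0xdb

bb c5 68 db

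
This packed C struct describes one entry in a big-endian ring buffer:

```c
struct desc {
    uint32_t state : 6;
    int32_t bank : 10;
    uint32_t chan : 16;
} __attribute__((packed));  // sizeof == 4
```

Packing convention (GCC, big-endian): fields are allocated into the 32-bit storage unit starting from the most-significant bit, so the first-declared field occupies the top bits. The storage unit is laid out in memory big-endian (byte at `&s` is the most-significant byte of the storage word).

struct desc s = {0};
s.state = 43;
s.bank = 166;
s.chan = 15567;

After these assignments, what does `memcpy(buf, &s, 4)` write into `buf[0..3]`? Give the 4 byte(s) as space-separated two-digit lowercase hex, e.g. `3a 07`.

ac a6 3c cf

state (6b) val=43 bits=0x2b at bit 26: 0xac000000
bank (10b) val=166 bits=0xa6 at bit 16: 0xaca60000
chan (16b) val=15567 bits=0x3ccf at bit 0: 0xaca63ccf
word = 0xaca63ccf → big-endian bytes:
  [0]=0xac  [1]=0xa6  [2]=0x3c  [3]=0xcf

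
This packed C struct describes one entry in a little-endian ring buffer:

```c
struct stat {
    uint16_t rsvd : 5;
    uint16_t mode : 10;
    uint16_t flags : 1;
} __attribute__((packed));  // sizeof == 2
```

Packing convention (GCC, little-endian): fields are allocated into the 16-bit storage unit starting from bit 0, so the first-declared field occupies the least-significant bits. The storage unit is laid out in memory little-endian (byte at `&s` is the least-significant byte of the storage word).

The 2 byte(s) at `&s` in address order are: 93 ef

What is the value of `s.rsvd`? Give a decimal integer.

[0]=0x93 [1]=0xef (little-endian) → word 0xef93
rsvd:5 @ bit 0 → (0xef93>>0)&0x1f = 0x13  ←
mode:10 @ bit 5 → (0xef93>>5)&0x3ff = 0x37c
flags:1 @ bit 15 → (0xef93>>15)&0x1 = 0x1

19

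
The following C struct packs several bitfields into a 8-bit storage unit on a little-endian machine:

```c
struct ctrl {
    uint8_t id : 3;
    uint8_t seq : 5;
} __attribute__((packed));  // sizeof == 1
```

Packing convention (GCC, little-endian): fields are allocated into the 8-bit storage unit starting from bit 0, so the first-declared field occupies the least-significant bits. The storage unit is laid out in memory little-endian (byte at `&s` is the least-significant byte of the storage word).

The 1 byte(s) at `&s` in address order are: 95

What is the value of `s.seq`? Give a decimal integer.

18

[0]=0x95 (little-endian) → word 0x95
id:3 @ bit 0 → (0x95>>0)&0x7 = 0x5
seq:5 @ bit 3 → (0x95>>3)&0x1f = 0x12  ←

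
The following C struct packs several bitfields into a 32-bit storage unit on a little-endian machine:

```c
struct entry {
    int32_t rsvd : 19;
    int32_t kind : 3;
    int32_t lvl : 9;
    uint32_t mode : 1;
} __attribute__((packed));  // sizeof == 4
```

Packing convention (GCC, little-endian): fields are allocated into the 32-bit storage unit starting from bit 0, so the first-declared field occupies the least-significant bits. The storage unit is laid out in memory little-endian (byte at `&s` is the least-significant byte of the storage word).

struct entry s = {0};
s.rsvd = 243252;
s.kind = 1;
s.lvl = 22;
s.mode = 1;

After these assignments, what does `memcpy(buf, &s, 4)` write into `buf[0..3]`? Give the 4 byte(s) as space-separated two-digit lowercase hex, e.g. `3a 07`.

rsvd (19b) val=243252 bits=0x3b634 at bit 0: 0x0003b634
kind (3b) val=1 bits=0x1 at bit 19: 0x000bb634
lvl (9b) val=22 bits=0x16 at bit 22: 0x058bb634
mode (1b) val=1 bits=0x1 at bit 31: 0x858bb634
word = 0x858bb634 → little-endian bytes:
  [0]=0x34  [1]=0xb6  [2]=0x8b  [3]=0x85

34 b6 8b 85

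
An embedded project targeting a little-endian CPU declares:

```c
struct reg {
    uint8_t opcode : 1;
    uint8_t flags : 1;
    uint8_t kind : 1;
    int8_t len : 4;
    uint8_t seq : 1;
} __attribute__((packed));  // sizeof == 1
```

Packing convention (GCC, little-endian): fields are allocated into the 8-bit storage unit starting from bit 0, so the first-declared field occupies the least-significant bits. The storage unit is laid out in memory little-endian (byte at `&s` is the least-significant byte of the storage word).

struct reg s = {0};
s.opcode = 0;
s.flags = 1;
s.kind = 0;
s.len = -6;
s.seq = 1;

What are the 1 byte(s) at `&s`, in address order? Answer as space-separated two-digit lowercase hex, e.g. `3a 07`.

d2

[0+:1] opcode=0 & 0x1 = 0x0; word=0x00
[1+:1] flags=1 & 0x1 = 0x1; word=0x02
[2+:1] kind=0 & 0x1 = 0x0; word=0x02
[3+:4] len=-6 & 0xf = 0xa; word=0x52
[7+:1] seq=1 & 0x1 = 0x1; word=0xd2
word = 0xd2 → little-endian bytes:
  [0]=0xd2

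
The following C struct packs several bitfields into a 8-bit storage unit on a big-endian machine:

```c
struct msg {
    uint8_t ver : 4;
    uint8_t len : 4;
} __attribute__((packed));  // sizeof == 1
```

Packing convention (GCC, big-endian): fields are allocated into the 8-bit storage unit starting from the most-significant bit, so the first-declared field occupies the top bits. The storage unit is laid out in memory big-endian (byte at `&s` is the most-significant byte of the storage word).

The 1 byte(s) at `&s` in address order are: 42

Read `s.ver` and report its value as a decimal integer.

[0]=0x42 (big-endian) → word 0x42
ver [4+:4] = (word>>4) & 0xf = 4  ←
len [0+:4] = (word>>0) & 0xf = 2

4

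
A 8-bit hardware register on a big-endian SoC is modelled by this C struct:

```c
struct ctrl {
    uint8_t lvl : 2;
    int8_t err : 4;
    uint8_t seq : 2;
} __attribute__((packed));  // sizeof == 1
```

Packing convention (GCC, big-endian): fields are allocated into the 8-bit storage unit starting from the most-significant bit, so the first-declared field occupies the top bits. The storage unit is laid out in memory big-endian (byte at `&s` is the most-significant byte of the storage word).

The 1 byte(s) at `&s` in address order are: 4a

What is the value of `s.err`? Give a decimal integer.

2

[0]=0x4a (big-endian) → word 0x4a
lvl:2 @ bit 6 → (0x4a>>6)&0x3 = 0x1
err:4 @ bit 2 → (0x4a>>2)&0xf = 0x2  ←
seq:2 @ bit 0 → (0x4a>>0)&0x3 = 0x2
err signed 4b, MSB=0: value = 2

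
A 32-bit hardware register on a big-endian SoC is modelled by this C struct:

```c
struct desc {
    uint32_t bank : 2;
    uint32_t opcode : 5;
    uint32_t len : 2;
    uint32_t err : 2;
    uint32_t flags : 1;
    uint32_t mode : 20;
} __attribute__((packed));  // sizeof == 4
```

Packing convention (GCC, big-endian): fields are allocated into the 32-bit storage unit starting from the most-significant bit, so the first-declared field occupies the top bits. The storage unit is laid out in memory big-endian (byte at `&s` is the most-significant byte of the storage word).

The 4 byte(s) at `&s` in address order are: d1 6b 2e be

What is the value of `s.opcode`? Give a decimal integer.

[0]=0xd1 [1]=0x6b [2]=0x2e [3]=0xbe (big-endian) → word 0xd16b2ebe
bank:2 @ bit 30 → (0xd16b2ebe>>30)&0x3 = 0x3
opcode:5 @ bit 25 → (0xd16b2ebe>>25)&0x1f = 0x8  ←
len:2 @ bit 23 → (0xd16b2ebe>>23)&0x3 = 0x2
err:2 @ bit 21 → (0xd16b2ebe>>21)&0x3 = 0x3
flags:1 @ bit 20 → (0xd16b2ebe>>20)&0x1 = 0x0
mode:20 @ bit 0 → (0xd16b2ebe>>0)&0xfffff = 0xb2ebe

8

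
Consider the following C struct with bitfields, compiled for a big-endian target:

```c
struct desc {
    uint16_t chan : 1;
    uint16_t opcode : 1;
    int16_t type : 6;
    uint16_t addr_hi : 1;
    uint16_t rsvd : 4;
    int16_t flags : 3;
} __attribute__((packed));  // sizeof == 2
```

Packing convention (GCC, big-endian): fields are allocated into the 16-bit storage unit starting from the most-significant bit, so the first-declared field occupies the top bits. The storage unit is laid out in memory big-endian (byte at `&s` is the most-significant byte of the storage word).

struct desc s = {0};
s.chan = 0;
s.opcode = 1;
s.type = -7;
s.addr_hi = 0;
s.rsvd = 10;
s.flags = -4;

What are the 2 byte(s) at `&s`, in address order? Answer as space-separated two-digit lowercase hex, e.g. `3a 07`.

79 54

[15+:1] chan=0 & 0x1 = 0x0; word=0x0000
[14+:1] opcode=1 & 0x1 = 0x1; word=0x4000
[8+:6] type=-7 & 0x3f = 0x39; word=0x7900
[7+:1] addr_hi=0 & 0x1 = 0x0; word=0x7900
[3+:4] rsvd=10 & 0xf = 0xa; word=0x7950
[0+:3] flags=-4 & 0x7 = 0x4; word=0x7954
word = 0x7954 → big-endian bytes:
  [0]=0x79  [1]=0x54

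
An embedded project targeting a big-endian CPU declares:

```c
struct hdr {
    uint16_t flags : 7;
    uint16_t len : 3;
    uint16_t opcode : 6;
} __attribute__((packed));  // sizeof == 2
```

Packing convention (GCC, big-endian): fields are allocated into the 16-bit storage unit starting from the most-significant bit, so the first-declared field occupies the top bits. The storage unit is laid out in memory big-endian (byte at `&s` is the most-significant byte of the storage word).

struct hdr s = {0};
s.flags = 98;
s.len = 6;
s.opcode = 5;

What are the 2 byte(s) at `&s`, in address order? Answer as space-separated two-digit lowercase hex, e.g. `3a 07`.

c5 85

flags (7b) val=98 bits=0x62 at bit 9: 0xc400
len (3b) val=6 bits=0x6 at bit 6: 0xc580
opcode (6b) val=5 bits=0x5 at bit 0: 0xc585
word = 0xc585 → big-endian bytes:
  [0]=0xc5  [1]=0x85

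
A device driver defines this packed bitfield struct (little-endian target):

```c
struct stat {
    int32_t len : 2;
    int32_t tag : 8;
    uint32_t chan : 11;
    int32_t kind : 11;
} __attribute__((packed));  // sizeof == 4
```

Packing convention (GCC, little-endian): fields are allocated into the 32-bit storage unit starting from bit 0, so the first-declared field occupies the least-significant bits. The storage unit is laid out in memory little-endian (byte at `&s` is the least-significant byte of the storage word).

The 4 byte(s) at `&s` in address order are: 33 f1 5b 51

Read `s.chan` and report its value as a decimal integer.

[0]=0x33 [1]=0xf1 [2]=0x5b [3]=0x51 (little-endian) → word 0x515bf133
len [0+:2] = (word>>0) & 0x3 = 3
tag [2+:8] = (word>>2) & 0xff = 76
chan [10+:11] = (word>>10) & 0x7ff = 1788  ←
kind [21+:11] = (word>>21) & 0x7ff = 650

1788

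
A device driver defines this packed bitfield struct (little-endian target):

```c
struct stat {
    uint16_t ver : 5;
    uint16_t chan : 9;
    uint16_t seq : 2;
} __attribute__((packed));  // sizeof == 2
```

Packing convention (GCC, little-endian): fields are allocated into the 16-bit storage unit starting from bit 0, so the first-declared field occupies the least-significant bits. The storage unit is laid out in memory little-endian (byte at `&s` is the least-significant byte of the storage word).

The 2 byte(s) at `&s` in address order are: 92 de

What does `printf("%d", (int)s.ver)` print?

18

[0]=0x92 [1]=0xde (little-endian) → word 0xde92
ver [0+:5] = (word>>0) & 0x1f = 18  ←
chan [5+:9] = (word>>5) & 0x1ff = 244
seq [14+:2] = (word>>14) & 0x3 = 3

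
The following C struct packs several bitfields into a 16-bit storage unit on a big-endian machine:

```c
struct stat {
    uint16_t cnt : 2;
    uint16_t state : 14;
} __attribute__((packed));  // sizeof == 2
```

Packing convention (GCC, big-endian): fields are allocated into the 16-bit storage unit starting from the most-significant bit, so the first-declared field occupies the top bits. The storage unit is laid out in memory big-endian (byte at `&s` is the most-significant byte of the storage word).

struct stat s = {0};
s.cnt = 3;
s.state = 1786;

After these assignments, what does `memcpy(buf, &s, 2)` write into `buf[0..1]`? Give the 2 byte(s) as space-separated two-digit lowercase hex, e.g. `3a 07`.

cnt (2b) val=3 bits=0x3 at bit 14: 0xc000
state (14b) val=1786 bits=0x6fa at bit 0: 0xc6fa
word = 0xc6fa → big-endian bytes:
  [0]=0xc6  [1]=0xfa

c6 fa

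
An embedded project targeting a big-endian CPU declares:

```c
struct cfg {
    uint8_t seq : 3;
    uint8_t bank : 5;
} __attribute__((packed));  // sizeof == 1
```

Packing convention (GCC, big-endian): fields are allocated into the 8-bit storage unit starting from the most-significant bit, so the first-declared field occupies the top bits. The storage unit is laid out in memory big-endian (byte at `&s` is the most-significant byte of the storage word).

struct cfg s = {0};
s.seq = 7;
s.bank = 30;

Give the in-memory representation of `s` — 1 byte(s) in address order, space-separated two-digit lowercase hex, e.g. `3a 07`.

seq (3b) val=7 bits=0x7 at bit 5: 0xe0
bank (5b) val=30 bits=0x1e at bit 0: 0xfe
word = 0xfe → big-endian bytes:
  [0]=0xfe

fe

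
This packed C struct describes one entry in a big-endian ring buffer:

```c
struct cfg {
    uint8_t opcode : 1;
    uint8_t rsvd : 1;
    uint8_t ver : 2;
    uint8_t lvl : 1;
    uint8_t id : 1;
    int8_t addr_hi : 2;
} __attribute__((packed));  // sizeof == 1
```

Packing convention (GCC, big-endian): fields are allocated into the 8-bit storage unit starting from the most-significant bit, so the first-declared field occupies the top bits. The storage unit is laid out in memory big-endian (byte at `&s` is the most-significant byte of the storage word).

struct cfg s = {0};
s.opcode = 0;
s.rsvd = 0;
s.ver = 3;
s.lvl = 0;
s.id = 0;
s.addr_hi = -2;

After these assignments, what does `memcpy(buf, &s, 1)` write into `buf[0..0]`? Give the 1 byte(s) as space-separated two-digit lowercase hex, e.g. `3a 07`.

opcode (1b) val=0 bits=0x0 at bit 7: 0x00
rsvd (1b) val=0 bits=0x0 at bit 6: 0x00
ver (2b) val=3 bits=0x3 at bit 4: 0x30
lvl (1b) val=0 bits=0x0 at bit 3: 0x30
id (1b) val=0 bits=0x0 at bit 2: 0x30
addr_hi (2b) val=-2 bits=0x2 at bit 0: 0x32
word = 0x32 → big-endian bytes:
  [0]=0x32

32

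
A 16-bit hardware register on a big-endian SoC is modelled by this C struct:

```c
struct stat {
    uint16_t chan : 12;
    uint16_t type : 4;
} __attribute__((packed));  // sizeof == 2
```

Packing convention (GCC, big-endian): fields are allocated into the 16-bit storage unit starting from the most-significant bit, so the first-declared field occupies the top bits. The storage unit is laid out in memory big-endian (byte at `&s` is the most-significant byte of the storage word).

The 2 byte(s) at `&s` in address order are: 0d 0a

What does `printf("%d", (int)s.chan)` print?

208

[0]=0x0d [1]=0x0a (big-endian) → word 0x0d0a
chan:12 @ bit 4 → (0x0d0a>>4)&0xfff = 0xd0  ←
type:4 @ bit 0 → (0x0d0a>>0)&0xf = 0xa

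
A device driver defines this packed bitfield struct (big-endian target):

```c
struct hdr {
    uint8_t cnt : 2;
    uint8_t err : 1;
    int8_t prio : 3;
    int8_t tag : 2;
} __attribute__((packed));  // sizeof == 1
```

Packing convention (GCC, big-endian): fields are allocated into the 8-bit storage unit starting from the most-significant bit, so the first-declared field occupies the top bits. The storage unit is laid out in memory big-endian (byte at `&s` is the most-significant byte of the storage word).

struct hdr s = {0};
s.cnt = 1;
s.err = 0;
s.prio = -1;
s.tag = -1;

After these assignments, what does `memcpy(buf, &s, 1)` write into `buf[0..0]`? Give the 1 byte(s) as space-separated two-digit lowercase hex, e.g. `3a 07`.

5f

cnt (2b) val=1 bits=0x1 at bit 6: 0x40
err (1b) val=0 bits=0x0 at bit 5: 0x40
prio (3b) val=-1 bits=0x7 at bit 2: 0x5c
tag (2b) val=-1 bits=0x3 at bit 0: 0x5f
word = 0x5f → big-endian bytes:
  [0]=0x5f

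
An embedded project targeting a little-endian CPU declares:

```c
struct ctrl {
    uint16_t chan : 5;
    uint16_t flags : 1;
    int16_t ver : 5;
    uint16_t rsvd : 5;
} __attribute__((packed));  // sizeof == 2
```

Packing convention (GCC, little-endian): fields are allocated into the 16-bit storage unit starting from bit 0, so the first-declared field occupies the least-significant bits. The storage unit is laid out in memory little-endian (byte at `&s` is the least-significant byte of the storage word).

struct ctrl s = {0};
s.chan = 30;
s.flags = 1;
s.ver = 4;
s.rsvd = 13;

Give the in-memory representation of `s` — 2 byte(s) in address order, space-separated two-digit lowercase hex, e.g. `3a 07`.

chan:5 = 30 → 0x1e << 0 → word 0x001e
flags:1 = 1 → 0x1 << 5 → word 0x003e
ver:5 = 4 → 0x4 << 6 → word 0x013e
rsvd:5 = 13 → 0xd << 11 → word 0x693e
word = 0x693e → little-endian bytes:
  [0]=0x3e  [1]=0x69

3e 69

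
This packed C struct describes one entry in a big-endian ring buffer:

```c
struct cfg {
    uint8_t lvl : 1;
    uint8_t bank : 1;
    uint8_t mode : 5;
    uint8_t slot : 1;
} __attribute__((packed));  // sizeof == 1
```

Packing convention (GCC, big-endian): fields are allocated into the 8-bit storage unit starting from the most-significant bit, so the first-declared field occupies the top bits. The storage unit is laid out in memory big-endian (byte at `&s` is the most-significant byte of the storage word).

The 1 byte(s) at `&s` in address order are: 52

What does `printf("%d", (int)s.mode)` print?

[0]=0x52 (big-endian) → word 0x52
lvl [7+:1] = (word>>7) & 0x1 = 0
bank [6+:1] = (word>>6) & 0x1 = 1
mode [1+:5] = (word>>1) & 0x1f = 9  ←
slot [0+:1] = (word>>0) & 0x1 = 0

9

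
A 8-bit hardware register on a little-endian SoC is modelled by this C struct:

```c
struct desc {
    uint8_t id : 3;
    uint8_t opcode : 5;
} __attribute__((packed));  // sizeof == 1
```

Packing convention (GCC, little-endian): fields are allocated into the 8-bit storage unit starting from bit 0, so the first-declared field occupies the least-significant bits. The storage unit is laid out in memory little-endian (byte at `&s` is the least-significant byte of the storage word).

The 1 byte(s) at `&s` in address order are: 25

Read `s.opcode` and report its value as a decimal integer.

4

[0]=0x25 (little-endian) → word 0x25
id [0+:3] = (word>>0) & 0x7 = 5
opcode [3+:5] = (word>>3) & 0x1f = 4  ←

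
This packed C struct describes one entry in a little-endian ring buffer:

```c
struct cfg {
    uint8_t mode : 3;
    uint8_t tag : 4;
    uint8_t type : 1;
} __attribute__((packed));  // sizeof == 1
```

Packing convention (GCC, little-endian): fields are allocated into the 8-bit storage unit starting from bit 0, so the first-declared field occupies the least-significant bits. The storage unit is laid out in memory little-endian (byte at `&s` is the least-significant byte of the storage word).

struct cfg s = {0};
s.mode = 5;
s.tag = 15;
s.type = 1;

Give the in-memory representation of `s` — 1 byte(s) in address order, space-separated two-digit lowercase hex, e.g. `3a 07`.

fd

mode (3b) val=5 bits=0x5 at bit 0: 0x05
tag (4b) val=15 bits=0xf at bit 3: 0x7d
type (1b) val=1 bits=0x1 at bit 7: 0xfd
word = 0xfd → little-endian bytes:
  [0]=0xfd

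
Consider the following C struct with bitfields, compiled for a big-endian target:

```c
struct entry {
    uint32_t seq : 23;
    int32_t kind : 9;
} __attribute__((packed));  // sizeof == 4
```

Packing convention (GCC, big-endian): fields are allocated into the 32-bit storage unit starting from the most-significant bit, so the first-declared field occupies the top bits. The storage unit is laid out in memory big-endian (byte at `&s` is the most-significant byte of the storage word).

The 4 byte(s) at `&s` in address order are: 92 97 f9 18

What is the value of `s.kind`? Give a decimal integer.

[0]=0x92 [1]=0x97 [2]=0xf9 [3]=0x18 (big-endian) → word 0x9297f918
seq:23 @ bit 9 → (0x9297f918>>9)&0x7fffff = 0x494bfc
kind:9 @ bit 0 → (0x9297f918>>0)&0x1ff = 0x118  ←
kind signed 9b, MSB=1: 280 - 512 = -232

-232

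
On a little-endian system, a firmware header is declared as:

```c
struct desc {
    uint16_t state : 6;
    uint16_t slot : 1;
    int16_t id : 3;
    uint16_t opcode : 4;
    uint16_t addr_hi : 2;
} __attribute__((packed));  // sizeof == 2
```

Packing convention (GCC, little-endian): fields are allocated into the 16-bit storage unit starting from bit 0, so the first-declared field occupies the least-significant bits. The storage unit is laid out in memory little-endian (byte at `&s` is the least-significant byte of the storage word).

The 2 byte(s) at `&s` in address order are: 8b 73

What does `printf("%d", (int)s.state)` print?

11

[0]=0x8b [1]=0x73 (little-endian) → word 0x738b
state:6 @ bit 0 → (0x738b>>0)&0x3f = 0xb  ←
slot:1 @ bit 6 → (0x738b>>6)&0x1 = 0x0
id:3 @ bit 7 → (0x738b>>7)&0x7 = 0x7
opcode:4 @ bit 10 → (0x738b>>10)&0xf = 0xc
addr_hi:2 @ bit 14 → (0x738b>>14)&0x3 = 0x1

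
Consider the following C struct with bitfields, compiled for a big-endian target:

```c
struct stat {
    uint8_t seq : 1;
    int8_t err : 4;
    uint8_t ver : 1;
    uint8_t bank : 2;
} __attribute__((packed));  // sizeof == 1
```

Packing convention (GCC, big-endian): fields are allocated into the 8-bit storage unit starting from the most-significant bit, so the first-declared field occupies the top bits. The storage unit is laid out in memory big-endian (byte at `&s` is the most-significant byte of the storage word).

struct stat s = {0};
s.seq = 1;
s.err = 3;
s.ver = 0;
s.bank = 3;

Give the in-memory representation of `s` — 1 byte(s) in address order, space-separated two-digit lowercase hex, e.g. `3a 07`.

9b

seq (1b) val=1 bits=0x1 at bit 7: 0x80
err (4b) val=3 bits=0x3 at bit 3: 0x98
ver (1b) val=0 bits=0x0 at bit 2: 0x98
bank (2b) val=3 bits=0x3 at bit 0: 0x9b
word = 0x9b → big-endian bytes:
  [0]=0x9b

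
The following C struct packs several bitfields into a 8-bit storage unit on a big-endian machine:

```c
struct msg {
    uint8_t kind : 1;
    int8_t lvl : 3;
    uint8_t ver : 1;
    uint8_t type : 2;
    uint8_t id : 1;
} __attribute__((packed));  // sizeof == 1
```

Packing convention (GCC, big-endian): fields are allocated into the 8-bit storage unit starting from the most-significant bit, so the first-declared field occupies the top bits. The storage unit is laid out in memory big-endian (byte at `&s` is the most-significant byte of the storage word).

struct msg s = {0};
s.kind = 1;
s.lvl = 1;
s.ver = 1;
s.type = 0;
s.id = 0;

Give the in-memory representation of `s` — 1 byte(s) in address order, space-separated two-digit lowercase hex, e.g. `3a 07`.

[7+:1] kind=1 & 0x1 = 0x1; word=0x80
[4+:3] lvl=1 & 0x7 = 0x1; word=0x90
[3+:1] ver=1 & 0x1 = 0x1; word=0x98
[1+:2] type=0 & 0x3 = 0x0; word=0x98
[0+:1] id=0 & 0x1 = 0x0; word=0x98
word = 0x98 → big-endian bytes:
  [0]=0x98

98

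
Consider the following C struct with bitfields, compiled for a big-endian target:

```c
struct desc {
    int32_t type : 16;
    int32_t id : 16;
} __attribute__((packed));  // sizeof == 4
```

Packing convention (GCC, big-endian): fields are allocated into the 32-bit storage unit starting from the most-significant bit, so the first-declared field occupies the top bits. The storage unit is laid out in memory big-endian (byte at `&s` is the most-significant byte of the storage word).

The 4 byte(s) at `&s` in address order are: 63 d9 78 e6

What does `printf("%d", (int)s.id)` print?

[0]=0x63 [1]=0xd9 [2]=0x78 [3]=0xe6 (big-endian) → word 0x63d978e6
type [16+:16] = (word>>16) & 0xffff = 25561
id [0+:16] = (word>>0) & 0xffff = 30950  ←
id signed 16b, MSB=0: value = 30950

30950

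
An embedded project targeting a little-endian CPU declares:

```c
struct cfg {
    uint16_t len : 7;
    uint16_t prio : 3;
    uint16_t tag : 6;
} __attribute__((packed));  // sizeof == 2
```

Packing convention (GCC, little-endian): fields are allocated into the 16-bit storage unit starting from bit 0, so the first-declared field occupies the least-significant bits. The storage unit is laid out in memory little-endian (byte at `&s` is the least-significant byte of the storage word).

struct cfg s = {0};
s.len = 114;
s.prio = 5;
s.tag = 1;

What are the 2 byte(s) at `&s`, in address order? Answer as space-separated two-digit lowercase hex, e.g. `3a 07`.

f2 06

len (7b) val=114 bits=0x72 at bit 0: 0x0072
prio (3b) val=5 bits=0x5 at bit 7: 0x02f2
tag (6b) val=1 bits=0x1 at bit 10: 0x06f2
word = 0x06f2 → little-endian bytes:
  [0]=0xf2  [1]=0x06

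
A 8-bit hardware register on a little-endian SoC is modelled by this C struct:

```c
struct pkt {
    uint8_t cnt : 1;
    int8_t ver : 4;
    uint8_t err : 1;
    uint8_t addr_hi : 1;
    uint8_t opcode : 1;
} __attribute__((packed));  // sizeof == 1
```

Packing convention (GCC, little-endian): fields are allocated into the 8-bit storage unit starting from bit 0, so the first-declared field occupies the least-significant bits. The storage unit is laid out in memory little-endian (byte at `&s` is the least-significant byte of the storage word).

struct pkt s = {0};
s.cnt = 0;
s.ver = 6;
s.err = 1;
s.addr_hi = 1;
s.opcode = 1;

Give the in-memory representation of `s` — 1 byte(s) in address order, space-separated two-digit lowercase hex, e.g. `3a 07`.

[0+:1] cnt=0 & 0x1 = 0x0; word=0x00
[1+:4] ver=6 & 0xf = 0x6; word=0x0c
[5+:1] err=1 & 0x1 = 0x1; word=0x2c
[6+:1] addr_hi=1 & 0x1 = 0x1; word=0x6c
[7+:1] opcode=1 & 0x1 = 0x1; word=0xec
word = 0xec → little-endian bytes:
  [0]=0xec

ec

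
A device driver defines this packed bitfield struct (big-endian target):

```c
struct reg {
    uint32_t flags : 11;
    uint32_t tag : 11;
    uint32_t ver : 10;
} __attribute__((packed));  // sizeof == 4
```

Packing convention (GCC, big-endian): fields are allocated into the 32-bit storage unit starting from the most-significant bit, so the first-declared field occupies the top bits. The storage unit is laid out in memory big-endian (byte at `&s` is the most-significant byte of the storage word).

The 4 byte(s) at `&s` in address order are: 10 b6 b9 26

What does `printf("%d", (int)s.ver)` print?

[0]=0x10 [1]=0xb6 [2]=0xb9 [3]=0x26 (big-endian) → word 0x10b6b926
flags:11 @ bit 21 → (0x10b6b926>>21)&0x7ff = 0x85
tag:11 @ bit 10 → (0x10b6b926>>10)&0x7ff = 0x5ae
ver:10 @ bit 0 → (0x10b6b926>>0)&0x3ff = 0x126  ←

294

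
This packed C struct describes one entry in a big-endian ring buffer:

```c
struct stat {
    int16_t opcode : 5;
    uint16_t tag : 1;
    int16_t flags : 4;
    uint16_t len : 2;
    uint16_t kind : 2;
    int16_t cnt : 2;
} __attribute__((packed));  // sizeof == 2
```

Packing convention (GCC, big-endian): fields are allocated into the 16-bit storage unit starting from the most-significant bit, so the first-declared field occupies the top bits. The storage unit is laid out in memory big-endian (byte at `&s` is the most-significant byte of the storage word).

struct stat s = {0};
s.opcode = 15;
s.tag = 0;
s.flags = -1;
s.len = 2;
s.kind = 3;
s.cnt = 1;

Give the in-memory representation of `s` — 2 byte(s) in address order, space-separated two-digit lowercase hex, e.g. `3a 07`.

opcode:5 = 15 → 0xf << 11 → word 0x7800
tag:1 = 0 → 0x0 << 10 → word 0x7800
flags:4 = -1 → 0xf << 6 → word 0x7bc0
len:2 = 2 → 0x2 << 4 → word 0x7be0
kind:2 = 3 → 0x3 << 2 → word 0x7bec
cnt:2 = 1 → 0x1 << 0 → word 0x7bed
word = 0x7bed → big-endian bytes:
  [0]=0x7b  [1]=0xed

7b ed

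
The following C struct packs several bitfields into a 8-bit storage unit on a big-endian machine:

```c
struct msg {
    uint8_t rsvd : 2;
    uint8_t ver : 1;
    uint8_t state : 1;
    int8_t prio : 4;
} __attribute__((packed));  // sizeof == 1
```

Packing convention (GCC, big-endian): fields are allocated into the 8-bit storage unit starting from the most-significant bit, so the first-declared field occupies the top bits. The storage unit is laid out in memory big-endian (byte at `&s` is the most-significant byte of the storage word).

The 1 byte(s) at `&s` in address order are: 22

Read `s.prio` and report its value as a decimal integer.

2

[0]=0x22 (big-endian) → word 0x22
rsvd:2 @ bit 6 → (0x22>>6)&0x3 = 0x0
ver:1 @ bit 5 → (0x22>>5)&0x1 = 0x1
state:1 @ bit 4 → (0x22>>4)&0x1 = 0x0
prio:4 @ bit 0 → (0x22>>0)&0xf = 0x2  ←
prio signed 4b, MSB=0: value = 2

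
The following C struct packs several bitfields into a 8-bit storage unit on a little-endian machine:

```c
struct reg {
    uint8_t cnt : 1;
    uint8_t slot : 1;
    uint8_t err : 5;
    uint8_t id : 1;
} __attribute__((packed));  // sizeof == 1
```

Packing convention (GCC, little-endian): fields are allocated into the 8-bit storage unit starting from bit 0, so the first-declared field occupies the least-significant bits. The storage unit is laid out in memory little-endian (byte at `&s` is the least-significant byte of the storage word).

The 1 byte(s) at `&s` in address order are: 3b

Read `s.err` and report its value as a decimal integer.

[0]=0x3b (little-endian) → word 0x3b
cnt:1 @ bit 0 → (0x3b>>0)&0x1 = 0x1
slot:1 @ bit 1 → (0x3b>>1)&0x1 = 0x1
err:5 @ bit 2 → (0x3b>>2)&0x1f = 0xe  ←
id:1 @ bit 7 → (0x3b>>7)&0x1 = 0x0

14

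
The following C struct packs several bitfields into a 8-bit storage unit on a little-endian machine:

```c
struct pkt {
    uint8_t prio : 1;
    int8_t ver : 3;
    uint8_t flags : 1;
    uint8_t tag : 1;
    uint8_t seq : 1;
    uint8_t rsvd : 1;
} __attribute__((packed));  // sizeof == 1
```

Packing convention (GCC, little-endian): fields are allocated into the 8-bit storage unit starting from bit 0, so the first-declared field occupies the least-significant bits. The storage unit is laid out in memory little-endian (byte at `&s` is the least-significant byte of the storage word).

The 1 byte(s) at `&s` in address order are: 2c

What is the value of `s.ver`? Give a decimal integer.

[0]=0x2c (little-endian) → word 0x2c
prio:1 @ bit 0 → (0x2c>>0)&0x1 = 0x0
ver:3 @ bit 1 → (0x2c>>1)&0x7 = 0x6  ←
flags:1 @ bit 4 → (0x2c>>4)&0x1 = 0x0
tag:1 @ bit 5 → (0x2c>>5)&0x1 = 0x1
seq:1 @ bit 6 → (0x2c>>6)&0x1 = 0x0
rsvd:1 @ bit 7 → (0x2c>>7)&0x1 = 0x0
ver signed 3b, MSB=1: 6 - 8 = -2

-2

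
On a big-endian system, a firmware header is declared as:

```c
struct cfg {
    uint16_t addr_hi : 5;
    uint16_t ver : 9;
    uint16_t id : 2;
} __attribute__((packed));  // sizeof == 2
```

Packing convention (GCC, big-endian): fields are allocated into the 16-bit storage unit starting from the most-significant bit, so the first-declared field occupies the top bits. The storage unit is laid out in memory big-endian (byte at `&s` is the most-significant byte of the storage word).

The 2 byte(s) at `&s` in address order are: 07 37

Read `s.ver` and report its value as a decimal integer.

[0]=0x07 [1]=0x37 (big-endian) → word 0x0737
addr_hi:5 @ bit 11 → (0x0737>>11)&0x1f = 0x0
ver:9 @ bit 2 → (0x0737>>2)&0x1ff = 0x1cd  ←
id:2 @ bit 0 → (0x0737>>0)&0x3 = 0x3

461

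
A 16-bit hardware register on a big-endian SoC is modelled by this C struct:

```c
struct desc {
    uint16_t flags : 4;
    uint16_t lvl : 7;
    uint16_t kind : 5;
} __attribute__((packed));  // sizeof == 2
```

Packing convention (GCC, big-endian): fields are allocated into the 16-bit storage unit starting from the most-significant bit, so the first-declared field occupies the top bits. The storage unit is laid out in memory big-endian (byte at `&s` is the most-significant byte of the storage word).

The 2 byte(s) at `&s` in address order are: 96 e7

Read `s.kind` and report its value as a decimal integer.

7

[0]=0x96 [1]=0xe7 (big-endian) → word 0x96e7
flags:4 @ bit 12 → (0x96e7>>12)&0xf = 0x9
lvl:7 @ bit 5 → (0x96e7>>5)&0x7f = 0x37
kind:5 @ bit 0 → (0x96e7>>0)&0x1f = 0x7  ←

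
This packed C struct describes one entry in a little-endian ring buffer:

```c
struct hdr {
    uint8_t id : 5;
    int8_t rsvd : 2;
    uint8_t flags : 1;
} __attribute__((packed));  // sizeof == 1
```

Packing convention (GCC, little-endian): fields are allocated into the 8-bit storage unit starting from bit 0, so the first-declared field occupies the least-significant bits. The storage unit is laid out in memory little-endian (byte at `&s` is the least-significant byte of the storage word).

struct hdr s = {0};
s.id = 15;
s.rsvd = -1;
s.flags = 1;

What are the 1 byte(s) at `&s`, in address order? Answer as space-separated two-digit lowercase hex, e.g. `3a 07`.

id:5 = 15 → 0xf << 0 → word 0x0f
rsvd:2 = -1 → 0x3 << 5 → word 0x6f
flags:1 = 1 → 0x1 << 7 → word 0xef
word = 0xef → little-endian bytes:
  [0]=0xef

ef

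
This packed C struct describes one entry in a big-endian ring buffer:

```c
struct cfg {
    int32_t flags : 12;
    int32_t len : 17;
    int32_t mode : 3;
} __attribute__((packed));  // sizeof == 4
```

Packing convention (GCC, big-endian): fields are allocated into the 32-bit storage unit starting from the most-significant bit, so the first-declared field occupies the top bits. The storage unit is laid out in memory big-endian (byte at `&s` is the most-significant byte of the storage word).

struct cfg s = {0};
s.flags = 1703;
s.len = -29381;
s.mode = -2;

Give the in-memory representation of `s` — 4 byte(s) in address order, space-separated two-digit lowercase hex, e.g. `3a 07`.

6a 7c 69 de

flags:12 = 1703 → 0x6a7 << 20 → word 0x6a700000
len:17 = -29381 → 0x18d3b << 3 → word 0x6a7c69d8
mode:3 = -2 → 0x6 << 0 → word 0x6a7c69de
word = 0x6a7c69de → big-endian bytes:
  [0]=0x6a  [1]=0x7c  [2]=0x69  [3]=0xde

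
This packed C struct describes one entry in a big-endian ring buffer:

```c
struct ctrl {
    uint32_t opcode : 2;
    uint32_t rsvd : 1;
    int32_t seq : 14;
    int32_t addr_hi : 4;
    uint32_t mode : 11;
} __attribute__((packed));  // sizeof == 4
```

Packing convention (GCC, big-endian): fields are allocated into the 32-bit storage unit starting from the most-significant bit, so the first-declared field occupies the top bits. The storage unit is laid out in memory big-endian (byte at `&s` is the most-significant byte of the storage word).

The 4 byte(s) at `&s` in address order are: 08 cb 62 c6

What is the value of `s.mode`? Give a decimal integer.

[0]=0x08 [1]=0xcb [2]=0x62 [3]=0xc6 (big-endian) → word 0x08cb62c6
opcode [30+:2] = (word>>30) & 0x3 = 0
rsvd [29+:1] = (word>>29) & 0x1 = 0
seq [15+:14] = (word>>15) & 0x3fff = 4502
addr_hi [11+:4] = (word>>11) & 0xf = 12
mode [0+:11] = (word>>0) & 0x7ff = 710  ←

710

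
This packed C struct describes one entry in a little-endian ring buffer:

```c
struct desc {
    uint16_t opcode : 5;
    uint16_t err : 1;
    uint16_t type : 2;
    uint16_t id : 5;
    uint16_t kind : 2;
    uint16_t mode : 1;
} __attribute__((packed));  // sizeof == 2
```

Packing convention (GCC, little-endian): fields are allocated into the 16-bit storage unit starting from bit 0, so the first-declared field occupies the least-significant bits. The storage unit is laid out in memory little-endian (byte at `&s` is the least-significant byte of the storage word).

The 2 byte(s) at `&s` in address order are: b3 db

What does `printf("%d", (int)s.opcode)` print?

19

[0]=0xb3 [1]=0xdb (little-endian) → word 0xdbb3
opcode:5 @ bit 0 → (0xdbb3>>0)&0x1f = 0x13  ←
err:1 @ bit 5 → (0xdbb3>>5)&0x1 = 0x1
type:2 @ bit 6 → (0xdbb3>>6)&0x3 = 0x2
id:5 @ bit 8 → (0xdbb3>>8)&0x1f = 0x1b
kind:2 @ bit 13 → (0xdbb3>>13)&0x3 = 0x2
mode:1 @ bit 15 → (0xdbb3>>15)&0x1 = 0x1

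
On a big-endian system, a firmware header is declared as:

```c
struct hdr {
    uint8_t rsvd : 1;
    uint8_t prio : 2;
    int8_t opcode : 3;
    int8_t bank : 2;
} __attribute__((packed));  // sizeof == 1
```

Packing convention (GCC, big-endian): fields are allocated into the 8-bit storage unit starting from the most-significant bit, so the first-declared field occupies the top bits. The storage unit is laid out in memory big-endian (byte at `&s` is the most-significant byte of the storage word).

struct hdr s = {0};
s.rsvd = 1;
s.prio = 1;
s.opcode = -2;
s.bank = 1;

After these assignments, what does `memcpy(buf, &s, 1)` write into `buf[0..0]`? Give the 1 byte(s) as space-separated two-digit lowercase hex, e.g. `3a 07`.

b9

[7+:1] rsvd=1 & 0x1 = 0x1; word=0x80
[5+:2] prio=1 & 0x3 = 0x1; word=0xa0
[2+:3] opcode=-2 & 0x7 = 0x6; word=0xb8
[0+:2] bank=1 & 0x3 = 0x1; word=0xb9
word = 0xb9 → big-endian bytes:
  [0]=0xb9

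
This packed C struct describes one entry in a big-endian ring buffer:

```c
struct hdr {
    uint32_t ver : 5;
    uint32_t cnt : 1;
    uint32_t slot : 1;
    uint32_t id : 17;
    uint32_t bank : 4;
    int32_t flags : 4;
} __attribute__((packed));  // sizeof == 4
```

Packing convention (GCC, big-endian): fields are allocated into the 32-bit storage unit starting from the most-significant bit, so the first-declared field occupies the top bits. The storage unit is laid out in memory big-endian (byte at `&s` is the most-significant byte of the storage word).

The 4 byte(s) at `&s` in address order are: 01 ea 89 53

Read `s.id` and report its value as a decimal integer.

[0]=0x01 [1]=0xea [2]=0x89 [3]=0x53 (big-endian) → word 0x01ea8953
ver [27+:5] = (word>>27) & 0x1f = 0
cnt [26+:1] = (word>>26) & 0x1 = 0
slot [25+:1] = (word>>25) & 0x1 = 0
id [8+:17] = (word>>8) & 0x1ffff = 125577  ←
bank [4+:4] = (word>>4) & 0xf = 5
flags [0+:4] = (word>>0) & 0xf = 3

125577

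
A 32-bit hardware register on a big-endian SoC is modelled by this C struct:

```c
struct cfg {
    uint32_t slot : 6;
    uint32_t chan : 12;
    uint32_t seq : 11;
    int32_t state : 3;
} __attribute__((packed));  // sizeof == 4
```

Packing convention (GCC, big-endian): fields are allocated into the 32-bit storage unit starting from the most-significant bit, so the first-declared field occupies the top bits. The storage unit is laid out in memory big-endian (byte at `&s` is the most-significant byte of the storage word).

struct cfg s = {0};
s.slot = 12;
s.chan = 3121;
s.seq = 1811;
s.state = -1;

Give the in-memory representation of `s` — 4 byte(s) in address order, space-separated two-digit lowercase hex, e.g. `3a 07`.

33 0c 78 9f

[26+:6] slot=12 & 0x3f = 0xc; word=0x30000000
[14+:12] chan=3121 & 0xfff = 0xc31; word=0x330c4000
[3+:11] seq=1811 & 0x7ff = 0x713; word=0x330c7898
[0+:3] state=-1 & 0x7 = 0x7; word=0x330c789f
word = 0x330c789f → big-endian bytes:
  [0]=0x33  [1]=0x0c  [2]=0x78  [3]=0x9f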